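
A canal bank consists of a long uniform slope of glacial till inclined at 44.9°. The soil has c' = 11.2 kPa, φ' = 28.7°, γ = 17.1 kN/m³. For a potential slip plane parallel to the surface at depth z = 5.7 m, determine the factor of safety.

FS = 0.78

For an infinite slope with a slip plane parallel to the surface (no pore pressure): FS = [c' + γz cos²β tanφ'] / [γz sinβ cosβ].
γz = 17.1·5.7 = 97.47 kN/m²
Numerator = 11.2 + 97.47·cos²44.9°·tan28.7° = 11.2 + 97.47·0.5017·0.5475 = 37.975 kPa
Denominator = 97.47·sin44.9°·cos44.9° = 97.47·0.7059·0.7083 = 48.735 kPa
FS = 37.975 / 48.735 = 0.779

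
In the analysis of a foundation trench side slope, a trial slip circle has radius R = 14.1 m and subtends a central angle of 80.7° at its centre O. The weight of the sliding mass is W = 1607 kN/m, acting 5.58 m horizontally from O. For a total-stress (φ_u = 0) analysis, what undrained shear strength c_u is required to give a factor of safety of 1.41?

c_u = 45.2 kPa

FS = c_u·L_a·R / (W·d), so c_u = FS·W·d / (L_a·R).
Arc length L_a = R·θ = 14.1·(80.7°·π/180) = 14.1·1.4085 = 19.86 m
c_u = 1.41·1607·5.58 / (19.86·14.1) = 12643.6 / 280.02 = 45.15 kPa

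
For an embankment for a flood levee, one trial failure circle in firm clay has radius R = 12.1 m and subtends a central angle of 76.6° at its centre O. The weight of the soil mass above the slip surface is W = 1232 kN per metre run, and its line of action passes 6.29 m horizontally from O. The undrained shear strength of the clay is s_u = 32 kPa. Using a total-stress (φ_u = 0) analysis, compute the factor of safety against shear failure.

FS = 0.81

Taking moments about the centre O, the resisting moment is provided by the undrained shear strength acting along the arc:
Arc length L_a = R·θ = 12.1·(76.6°·π/180) = 12.1·1.3369 = 16.18 m
M_R = s_u·L_a·R = 32·16.18·12.1 = 6263.6 kN·m/m
M_D = W·d = 1232·6.29 = 7749.3 kN·m/m
FS = M_R / M_D = 6263.6 / 7749.3 = 0.808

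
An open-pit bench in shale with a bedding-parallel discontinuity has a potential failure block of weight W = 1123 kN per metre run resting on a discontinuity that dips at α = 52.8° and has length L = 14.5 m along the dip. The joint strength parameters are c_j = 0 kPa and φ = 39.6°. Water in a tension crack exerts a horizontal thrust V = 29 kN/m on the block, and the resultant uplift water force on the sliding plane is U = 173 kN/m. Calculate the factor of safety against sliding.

Resolving the block weight along and normal to the plane and applying the Mohr–Coulomb strength on the joint:
N' = W cosα − U − V sinα = 1123·cos52.8° − 173 − 29·sin52.8° = 482.9 kN/m
Driving force T = W sinα + V cosα = 1123·sin52.8° + 29·cos52.8° = 912.0 kN/m
Resisting force R = c_j·L + N'·tanφ = 0·14.5 + 482.9·tan39.6° = 0.0 + 399.5 = 399.5 kN/m
FS = R / T = 399.5 / 912.0 = 0.438

FS = 0.44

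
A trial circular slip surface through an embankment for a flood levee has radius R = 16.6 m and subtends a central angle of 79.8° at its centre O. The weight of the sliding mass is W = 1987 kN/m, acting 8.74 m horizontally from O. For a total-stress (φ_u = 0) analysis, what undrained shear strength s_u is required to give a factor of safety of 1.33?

s_u = 60.2 kPa

FS = s_u·L_a·R / (W·d), so s_u = FS·W·d / (L_a·R).
Arc length L_a = R·θ = 16.6·(79.8°·π/180) = 16.6·1.3928 = 23.12 m
s_u = 1.33·1987·8.74 / (23.12·16.6) = 23097.3 / 383.79 = 60.18 kPa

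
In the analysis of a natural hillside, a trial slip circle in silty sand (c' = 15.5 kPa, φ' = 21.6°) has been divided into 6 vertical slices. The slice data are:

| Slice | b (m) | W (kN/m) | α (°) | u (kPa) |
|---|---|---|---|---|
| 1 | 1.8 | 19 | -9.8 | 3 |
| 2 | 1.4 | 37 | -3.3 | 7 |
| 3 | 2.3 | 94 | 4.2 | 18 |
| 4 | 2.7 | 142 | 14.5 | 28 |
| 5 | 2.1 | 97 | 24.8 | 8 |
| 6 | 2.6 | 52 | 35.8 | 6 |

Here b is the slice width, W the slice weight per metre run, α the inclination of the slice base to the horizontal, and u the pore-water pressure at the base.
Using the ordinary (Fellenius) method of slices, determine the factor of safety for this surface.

FS = 2.88

Ordinary method of slices: FS = Σ[c'·Δl_i + (W_i cosα_i − u_i·Δl_i)·tanφ'] / Σ W_i sinα_i, with Δl_i = b_i / cosα_i.
Slice 1: Δl = 1.8/cos(-9.8°) = 1.827 m; N'_1 = 19·cos(-9.8°) − 3·1.827 = 13.2; c'Δl = 28.31; W sinα = -3.2
Slice 2: Δl = 1.4/cos(-3.3°) = 1.402 m; N'_2 = 37·cos(-3.3°) − 7·1.402 = 27.1; c'Δl = 21.74; W sinα = -2.1
Slice 3: Δl = 2.3/cos4.2° = 2.306 m; N'_3 = 94·cos4.2° − 18·2.306 = 52.2; c'Δl = 35.75; W sinα = 6.9
Slice 4: Δl = 2.7/cos14.5° = 2.789 m; N'_4 = 142·cos14.5° − 28·2.789 = 59.4; c'Δl = 43.23; W sinα = 35.6
Slice 5: Δl = 2.1/cos24.8° = 2.313 m; N'_5 = 97·cos24.8° − 8·2.313 = 69.5; c'Δl = 35.86; W sinα = 40.7
Slice 6: Δl = 2.6/cos35.8° = 3.206 m; N'_6 = 52·cos35.8° − 6·3.206 = 22.9; c'Δl = 49.69; W sinα = 30.4
Σc'Δl = 214.6 kN/m; ΣN' = 244.5 kN/m; ΣW sinα = 108.2 kN/m
Resisting = 214.6 + 244.5·tan21.6° = 214.6 + 96.8 = 311.4 kN/m
FS = 311.4 / 108.2 = 2.878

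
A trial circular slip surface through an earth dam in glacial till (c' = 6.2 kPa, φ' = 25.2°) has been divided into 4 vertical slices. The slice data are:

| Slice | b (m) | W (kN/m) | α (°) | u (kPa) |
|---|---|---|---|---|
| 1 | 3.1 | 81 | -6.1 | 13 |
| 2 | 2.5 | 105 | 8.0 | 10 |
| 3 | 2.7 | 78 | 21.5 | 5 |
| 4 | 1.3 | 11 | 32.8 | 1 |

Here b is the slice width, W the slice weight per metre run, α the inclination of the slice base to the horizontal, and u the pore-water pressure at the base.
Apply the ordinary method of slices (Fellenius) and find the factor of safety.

Ordinary method of slices: FS = Σ[c'·Δl_i + (W_i cosα_i − u_i·Δl_i)·tanφ'] / Σ W_i sinα_i, with Δl_i = b_i / cosα_i.
Slice 1: Δl = 3.1/cos(-6.1°) = 3.118 m; N'_1 = 81·cos(-6.1°) − 13·3.118 = 40.0; c'Δl = 19.33; W sinα = -8.6
Slice 2: Δl = 2.5/cos8.0° = 2.525 m; N'_2 = 105·cos8.0° − 10·2.525 = 78.7; c'Δl = 15.65; W sinα = 14.6
Slice 3: Δl = 2.7/cos21.5° = 2.902 m; N'_3 = 78·cos21.5° − 5·2.902 = 58.1; c'Δl = 17.99; W sinα = 28.6
Slice 4: Δl = 1.3/cos32.8° = 1.547 m; N'_4 = 11·cos32.8° − 1·1.547 = 7.7; c'Δl = 9.59; W sinα = 6.0
Σc'Δl = 62.6 kN/m; ΣN' = 184.5 kN/m; ΣW sinα = 40.6 kN/m
Resisting = 62.6 + 184.5·tan25.2° = 62.6 + 86.8 = 149.4 kN/m
FS = 149.4 / 40.6 = 3.684

FS = 3.68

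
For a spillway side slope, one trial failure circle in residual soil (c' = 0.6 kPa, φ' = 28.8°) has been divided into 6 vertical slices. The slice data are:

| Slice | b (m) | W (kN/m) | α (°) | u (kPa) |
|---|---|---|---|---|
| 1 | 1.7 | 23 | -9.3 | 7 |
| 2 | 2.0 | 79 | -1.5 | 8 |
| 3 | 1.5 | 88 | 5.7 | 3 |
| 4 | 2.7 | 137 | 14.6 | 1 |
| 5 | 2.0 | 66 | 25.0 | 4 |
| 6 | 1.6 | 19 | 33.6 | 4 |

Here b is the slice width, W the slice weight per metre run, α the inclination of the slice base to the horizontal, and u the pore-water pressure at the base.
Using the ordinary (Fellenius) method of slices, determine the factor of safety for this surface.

FS = 2.60

Ordinary method of slices: FS = Σ[c'·Δl_i + (W_i cosα_i − u_i·Δl_i)·tanφ'] / Σ W_i sinα_i, with Δl_i = b_i / cosα_i.
Slice 1: Δl = 1.7/cos(-9.3°) = 1.723 m; N'_1 = 23·cos(-9.3°) − 7·1.723 = 10.6; c'Δl = 1.03; W sinα = -3.7
Slice 2: Δl = 2.0/cos(-1.5°) = 2.001 m; N'_2 = 79·cos(-1.5°) − 8·2.001 = 63.0; c'Δl = 1.20; W sinα = -2.1
Slice 3: Δl = 1.5/cos5.7° = 1.507 m; N'_3 = 88·cos5.7° − 3·1.507 = 83.0; c'Δl = 0.90; W sinα = 8.7
Slice 4: Δl = 2.7/cos14.6° = 2.790 m; N'_4 = 137·cos14.6° − 1·2.790 = 129.8; c'Δl = 1.67; W sinα = 34.5
Slice 5: Δl = 2.0/cos25.0° = 2.207 m; N'_5 = 66·cos25.0° − 4·2.207 = 51.0; c'Δl = 1.32; W sinα = 27.9
Slice 6: Δl = 1.6/cos33.6° = 1.921 m; N'_6 = 19·cos33.6° − 4·1.921 = 8.1; c'Δl = 1.15; W sinα = 10.5
Σc'Δl = 7.3 kN/m; ΣN' = 345.6 kN/m; ΣW sinα = 75.9 kN/m
Resisting = 7.3 + 345.6·tan28.8° = 7.3 + 190.0 = 197.3 kN/m
FS = 197.3 / 75.9 = 2.599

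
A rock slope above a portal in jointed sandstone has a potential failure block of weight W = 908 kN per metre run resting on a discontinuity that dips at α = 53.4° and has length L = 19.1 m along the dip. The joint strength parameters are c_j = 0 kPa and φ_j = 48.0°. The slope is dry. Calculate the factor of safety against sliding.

Resolving the block weight along and normal to the plane and applying the Mohr–Coulomb strength on the joint:
N' = W cosα = 908·cos53.4° = 541.4 kN/m
Driving force T = W sinα = 908·sin53.4° = 729.0 kN/m
Resisting force R = c_j·L + N'·tanφ_j = 0·19.1 + 541.4·tan48.0° = 0.0 + 601.3 = 601.3 kN/m
FS = R / T = 601.3 / 729.0 = 0.825

FS = 0.82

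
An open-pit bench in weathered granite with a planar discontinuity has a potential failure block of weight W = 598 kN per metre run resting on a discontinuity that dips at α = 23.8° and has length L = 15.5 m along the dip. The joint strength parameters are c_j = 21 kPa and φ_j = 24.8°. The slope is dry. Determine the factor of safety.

FS = 2.40

Resolving the block weight along and normal to the plane and applying the Mohr–Coulomb strength on the joint:
N' = W cosα = 598·cos23.8° = 547.1 kN/m
Driving force T = W sinα = 598·sin23.8° = 241.3 kN/m
Resisting force R = c_j·L + N'·tanφ_j = 21·15.5 + 547.1·tan24.8° = 325.5 + 252.8 = 578.3 kN/m
FS = R / T = 578.3 / 241.3 = 2.396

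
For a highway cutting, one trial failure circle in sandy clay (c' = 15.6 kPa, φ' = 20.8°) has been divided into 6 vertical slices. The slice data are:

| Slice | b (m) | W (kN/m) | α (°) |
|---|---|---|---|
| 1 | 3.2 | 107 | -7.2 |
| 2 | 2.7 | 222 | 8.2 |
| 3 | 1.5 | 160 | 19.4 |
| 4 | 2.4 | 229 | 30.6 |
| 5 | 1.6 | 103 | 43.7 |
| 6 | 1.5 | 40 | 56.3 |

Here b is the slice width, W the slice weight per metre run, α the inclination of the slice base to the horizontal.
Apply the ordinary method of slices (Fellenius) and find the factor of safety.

Ordinary method of slices: FS = Σ[c'·Δl_i + (W_i cosα_i)·tanφ'] / Σ W_i sinα_i, with Δl_i = b_i / cosα_i.
Slice 1: Δl = 3.2/cos(-7.2°) = 3.225 m; N'_1 = 107·cos(-7.2°) = 106.2; c'Δl = 50.32; W sinα = -13.4
Slice 2: Δl = 2.7/cos8.2° = 2.728 m; N'_2 = 222·cos8.2° = 219.7; c'Δl = 42.56; W sinα = 31.7
Slice 3: Δl = 1.5/cos19.4° = 1.590 m; N'_3 = 160·cos19.4° = 150.9; c'Δl = 24.81; W sinα = 53.1
Slice 4: Δl = 2.4/cos30.6° = 2.788 m; N'_4 = 229·cos30.6° = 197.1; c'Δl = 43.50; W sinα = 116.6
Slice 5: Δl = 1.6/cos43.7° = 2.213 m; N'_5 = 103·cos43.7° = 74.5; c'Δl = 34.52; W sinα = 71.2
Slice 6: Δl = 1.5/cos56.3° = 2.703 m; N'_6 = 40·cos56.3° = 22.2; c'Δl = 42.17; W sinα = 33.3
Σc'Δl = 237.9 kN/m; ΣN' = 770.6 kN/m; ΣW sinα = 292.4 kN/m
Resisting = 237.9 + 770.6·tan20.8° = 237.9 + 292.7 = 530.6 kN/m
FS = 530.6 / 292.4 = 1.815

FS = 1.81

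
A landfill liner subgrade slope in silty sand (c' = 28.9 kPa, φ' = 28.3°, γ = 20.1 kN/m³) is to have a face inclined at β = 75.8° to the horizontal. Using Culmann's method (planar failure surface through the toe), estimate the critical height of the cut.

H_c = 15.13 m

Culmann's analysis gives the critical failure plane at α_cr = (β + φ')/2 = (75.8 + 28.3)/2 = 52.0°, and the critical height
H_c = (4c'/γ) · sinβ cosφ' / [1 − cos(β − φ')]
    = (4·28.9/20.1) · sin75.8°·cos28.3° / [1 − cos(47.5°)]
    = 5.751 · 0.9694·0.8805 / [1 − 0.6756]
    = 5.751 · 0.8536 / 0.3244
    = 15.13 m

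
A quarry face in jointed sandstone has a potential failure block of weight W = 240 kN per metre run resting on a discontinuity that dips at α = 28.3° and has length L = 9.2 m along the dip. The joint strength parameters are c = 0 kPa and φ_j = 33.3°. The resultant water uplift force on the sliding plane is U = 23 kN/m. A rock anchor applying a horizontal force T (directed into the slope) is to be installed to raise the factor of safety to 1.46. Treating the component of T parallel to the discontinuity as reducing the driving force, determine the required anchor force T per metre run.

T = 27 kN/m

Resolving forces along and normal to the sliding plane, with the horizontal anchor force T adding T·sinα to the effective normal force and T·cosα acting up the plane against the driving force:
FS = [cL + (W cosα − U + T sinα) tanφ_j] / [W sinα − T cosα]
Without the anchor: N' = 188.3 kN/m, driving T_d = 113.8 kN/m, resisting R = 0·9.2 + 188.3·tan33.3° = 123.7 kN/m, FS = 1.09.
Setting FS = 1.46 and solving for T:
1.46·(113.8 − T cos28.3°) = 123.7 + T sin28.3°·tan33.3°
T·(sin28.3°·tan33.3° + 1.46·cos28.3°) = 1.46·113.8 − 123.7
T·(0.4741·0.6569 + 1.46·0.8805) = 166.1 − 123.7 = 42.4
T·1.5969 = 42.4
T = 26.6 kN/m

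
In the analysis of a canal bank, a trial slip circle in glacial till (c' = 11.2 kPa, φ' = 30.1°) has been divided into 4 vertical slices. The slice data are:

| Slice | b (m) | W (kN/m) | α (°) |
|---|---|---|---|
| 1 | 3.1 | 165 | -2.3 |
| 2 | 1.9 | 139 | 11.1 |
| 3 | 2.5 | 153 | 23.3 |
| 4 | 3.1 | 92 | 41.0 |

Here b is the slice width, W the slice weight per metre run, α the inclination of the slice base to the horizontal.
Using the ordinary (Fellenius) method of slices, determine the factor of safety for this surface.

Ordinary method of slices: FS = Σ[c'·Δl_i + (W_i cosα_i)·tanφ'] / Σ W_i sinα_i, with Δl_i = b_i / cosα_i.
Slice 1: Δl = 3.1/cos(-2.3°) = 3.102 m; N'_1 = 165·cos(-2.3°) = 164.9; c'Δl = 34.75; W sinα = -6.6
Slice 2: Δl = 1.9/cos11.1° = 1.936 m; N'_2 = 139·cos11.1° = 136.4; c'Δl = 21.69; W sinα = 26.8
Slice 3: Δl = 2.5/cos23.3° = 2.722 m; N'_3 = 153·cos23.3° = 140.5; c'Δl = 30.49; W sinα = 60.5
Slice 4: Δl = 3.1/cos41.0° = 4.108 m; N'_4 = 92·cos41.0° = 69.4; c'Δl = 46.00; W sinα = 60.4
Σc'Δl = 132.9 kN/m; ΣN' = 511.2 kN/m; ΣW sinα = 141.0 kN/m
Resisting = 132.9 + 511.2·tan30.1° = 132.9 + 296.3 = 429.3 kN/m
FS = 429.3 / 141.0 = 3.044

FS = 3.04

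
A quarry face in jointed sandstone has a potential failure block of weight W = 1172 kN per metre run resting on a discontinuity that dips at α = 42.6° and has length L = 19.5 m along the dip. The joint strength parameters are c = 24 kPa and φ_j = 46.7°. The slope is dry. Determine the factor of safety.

Resolving the block weight along and normal to the plane and applying the Mohr–Coulomb strength on the joint:
N' = W cosα = 1172·cos42.6° = 862.7 kN/m
Driving force T = W sinα = 1172·sin42.6° = 793.3 kN/m
Resisting force R = c·L + N'·tanφ_j = 24·19.5 + 862.7·tan46.7° = 468.0 + 915.5 = 1383.5 kN/m
FS = R / T = 1383.5 / 793.3 = 1.744

FS = 1.74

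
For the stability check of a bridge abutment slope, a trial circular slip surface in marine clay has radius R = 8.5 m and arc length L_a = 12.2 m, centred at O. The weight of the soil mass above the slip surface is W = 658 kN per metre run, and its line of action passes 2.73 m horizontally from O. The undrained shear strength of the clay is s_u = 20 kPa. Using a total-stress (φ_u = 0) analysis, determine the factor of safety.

FS = 1.15

Taking moments about the centre O, the resisting moment is provided by the undrained shear strength acting along the arc:
M_R = s_u·L_a·R = 20·12.20·8.5 = 2074.0 kN·m/m
M_D = W·d = 658·2.73 = 1796.3 kN·m/m
FS = M_R / M_D = 2074.0 / 1796.3 = 1.155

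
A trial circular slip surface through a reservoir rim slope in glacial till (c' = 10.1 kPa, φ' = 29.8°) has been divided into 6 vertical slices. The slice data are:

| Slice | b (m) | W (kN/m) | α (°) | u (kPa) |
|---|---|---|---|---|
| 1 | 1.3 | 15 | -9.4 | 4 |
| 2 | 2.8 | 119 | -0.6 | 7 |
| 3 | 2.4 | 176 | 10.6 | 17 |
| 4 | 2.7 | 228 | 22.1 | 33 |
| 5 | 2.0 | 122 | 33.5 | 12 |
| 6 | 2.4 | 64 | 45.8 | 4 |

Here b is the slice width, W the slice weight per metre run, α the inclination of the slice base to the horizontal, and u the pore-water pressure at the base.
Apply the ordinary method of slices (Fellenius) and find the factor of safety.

FS = 1.83

Ordinary method of slices: FS = Σ[c'·Δl_i + (W_i cosα_i − u_i·Δl_i)·tanφ'] / Σ W_i sinα_i, with Δl_i = b_i / cosα_i.
Slice 1: Δl = 1.3/cos(-9.4°) = 1.318 m; N'_1 = 15·cos(-9.4°) − 4·1.318 = 9.5; c'Δl = 13.31; W sinα = -2.4
Slice 2: Δl = 2.8/cos(-0.6°) = 2.800 m; N'_2 = 119·cos(-0.6°) − 7·2.800 = 99.4; c'Δl = 28.28; W sinα = -1.2
Slice 3: Δl = 2.4/cos10.6° = 2.442 m; N'_3 = 176·cos10.6° − 17·2.442 = 131.5; c'Δl = 24.66; W sinα = 32.4
Slice 4: Δl = 2.7/cos22.1° = 2.914 m; N'_4 = 228·cos22.1° − 33·2.914 = 115.1; c'Δl = 29.43; W sinα = 85.8
Slice 5: Δl = 2.0/cos33.5° = 2.398 m; N'_5 = 122·cos33.5° − 12·2.398 = 73.0; c'Δl = 24.22; W sinα = 67.3
Slice 6: Δl = 2.4/cos45.8° = 3.443 m; N'_6 = 64·cos45.8° − 4·3.443 = 30.8; c'Δl = 34.77; W sinα = 45.9
Σc'Δl = 154.7 kN/m; ΣN' = 459.3 kN/m; ΣW sinα = 227.7 kN/m
Resisting = 154.7 + 459.3·tan29.8° = 154.7 + 263.0 = 417.7 kN/m
FS = 417.7 / 227.7 = 1.835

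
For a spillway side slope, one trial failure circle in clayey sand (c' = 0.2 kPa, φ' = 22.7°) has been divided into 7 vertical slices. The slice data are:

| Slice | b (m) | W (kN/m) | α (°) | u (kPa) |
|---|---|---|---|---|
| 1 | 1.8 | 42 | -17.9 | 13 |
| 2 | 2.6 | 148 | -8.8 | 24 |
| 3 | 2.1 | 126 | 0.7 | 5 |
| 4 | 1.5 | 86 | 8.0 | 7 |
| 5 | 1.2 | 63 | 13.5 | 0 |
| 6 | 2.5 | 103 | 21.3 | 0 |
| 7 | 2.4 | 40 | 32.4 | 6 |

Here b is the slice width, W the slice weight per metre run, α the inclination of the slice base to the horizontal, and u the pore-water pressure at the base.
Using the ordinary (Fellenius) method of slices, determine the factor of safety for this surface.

FS = 3.81

Ordinary method of slices: FS = Σ[c'·Δl_i + (W_i cosα_i − u_i·Δl_i)·tanφ'] / Σ W_i sinα_i, with Δl_i = b_i / cosα_i.
Slice 1: Δl = 1.8/cos(-17.9°) = 1.892 m; N'_1 = 42·cos(-17.9°) − 13·1.892 = 15.4; c'Δl = 0.38; W sinα = -12.9
Slice 2: Δl = 2.6/cos(-8.8°) = 2.631 m; N'_2 = 148·cos(-8.8°) − 24·2.631 = 83.1; c'Δl = 0.53; W sinα = -22.6
Slice 3: Δl = 2.1/cos0.7° = 2.100 m; N'_3 = 126·cos0.7° − 5·2.100 = 115.5; c'Δl = 0.42; W sinα = 1.5
Slice 4: Δl = 1.5/cos8.0° = 1.515 m; N'_4 = 86·cos8.0° − 7·1.515 = 74.6; c'Δl = 0.30; W sinα = 12.0
Slice 5: Δl = 1.2/cos13.5° = 1.234 m; N'_5 = 63·cos13.5° − 0·1.234 = 61.3; c'Δl = 0.25; W sinα = 14.7
Slice 6: Δl = 2.5/cos21.3° = 2.683 m; N'_6 = 103·cos21.3° − 0·2.683 = 96.0; c'Δl = 0.54; W sinα = 37.4
Slice 7: Δl = 2.4/cos32.4° = 2.842 m; N'_7 = 40·cos32.4° − 6·2.842 = 16.7; c'Δl = 0.57; W sinα = 21.4
Σc'Δl = 3.0 kN/m; ΣN' = 462.5 kN/m; ΣW sinα = 51.5 kN/m
Resisting = 3.0 + 462.5·tan22.7° = 3.0 + 193.5 = 196.4 kN/m
FS = 196.4 / 51.5 = 3.813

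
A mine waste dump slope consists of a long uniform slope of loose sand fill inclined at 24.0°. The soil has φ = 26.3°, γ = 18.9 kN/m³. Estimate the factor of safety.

For a dry cohesionless infinite slope the factor of safety is FS = tanφ / tanβ.
FS = tan26.3° / tan24.0° = 0.4942 / 0.4452 = 1.110

FS = 1.11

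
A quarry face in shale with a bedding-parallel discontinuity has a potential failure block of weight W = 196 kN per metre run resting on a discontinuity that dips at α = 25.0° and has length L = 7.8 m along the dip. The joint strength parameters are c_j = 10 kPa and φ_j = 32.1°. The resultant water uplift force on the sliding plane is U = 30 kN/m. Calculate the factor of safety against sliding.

FS = 2.06

Resolving the block weight along and normal to the plane and applying the Mohr–Coulomb strength on the joint:
N' = W cosα − U = 196·cos25.0° − 30 = 147.6 kN/m
Driving force T = W sinα = 196·sin25.0° = 82.8 kN/m
Resisting force R = c_j·L + N'·tanφ_j = 10·7.8 + 147.6·tan32.1° = 78.0 + 92.6 = 170.6 kN/m
FS = R / T = 170.6 / 82.8 = 2.060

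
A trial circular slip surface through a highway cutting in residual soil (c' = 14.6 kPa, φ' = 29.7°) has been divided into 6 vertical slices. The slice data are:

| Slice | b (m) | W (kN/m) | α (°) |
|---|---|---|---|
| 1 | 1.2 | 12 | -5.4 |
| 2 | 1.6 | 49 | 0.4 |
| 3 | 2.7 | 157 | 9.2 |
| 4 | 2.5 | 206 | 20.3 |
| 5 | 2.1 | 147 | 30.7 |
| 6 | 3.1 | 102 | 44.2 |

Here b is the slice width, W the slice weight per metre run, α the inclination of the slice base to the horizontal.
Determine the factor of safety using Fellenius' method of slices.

Ordinary method of slices: FS = Σ[c'·Δl_i + (W_i cosα_i)·tanφ'] / Σ W_i sinα_i, with Δl_i = b_i / cosα_i.
Slice 1: Δl = 1.2/cos(-5.4°) = 1.205 m; N'_1 = 12·cos(-5.4°) = 11.9; c'Δl = 17.60; W sinα = -1.1
Slice 2: Δl = 1.6/cos0.4° = 1.600 m; N'_2 = 49·cos0.4° = 49.0; c'Δl = 23.36; W sinα = 0.3
Slice 3: Δl = 2.7/cos9.2° = 2.735 m; N'_3 = 157·cos9.2° = 155.0; c'Δl = 39.93; W sinα = 25.1
Slice 4: Δl = 2.5/cos20.3° = 2.666 m; N'_4 = 206·cos20.3° = 193.2; c'Δl = 38.92; W sinα = 71.5
Slice 5: Δl = 2.1/cos30.7° = 2.442 m; N'_5 = 147·cos30.7° = 126.4; c'Δl = 35.66; W sinα = 75.0
Slice 6: Δl = 3.1/cos44.2° = 4.324 m; N'_6 = 102·cos44.2° = 73.1; c'Δl = 63.13; W sinα = 71.1
Σc'Δl = 218.6 kN/m; ΣN' = 608.7 kN/m; ΣW sinα = 241.9 kN/m
Resisting = 218.6 + 608.7·tan29.7° = 218.6 + 347.2 = 565.8 kN/m
FS = 565.8 / 241.9 = 2.338

FS = 2.34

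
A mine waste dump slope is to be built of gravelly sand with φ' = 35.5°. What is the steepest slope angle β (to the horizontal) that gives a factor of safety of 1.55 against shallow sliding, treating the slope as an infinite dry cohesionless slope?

For an infinite dry cohesionless slope FS = tanφ'/tanβ, so tanβ = tanφ' / FS.
tanβ = tan35.5° / 1.55 = 0.7133 / 1.55 = 0.4602
β = arctan(0.4602) = 24.71°

β = 24.7°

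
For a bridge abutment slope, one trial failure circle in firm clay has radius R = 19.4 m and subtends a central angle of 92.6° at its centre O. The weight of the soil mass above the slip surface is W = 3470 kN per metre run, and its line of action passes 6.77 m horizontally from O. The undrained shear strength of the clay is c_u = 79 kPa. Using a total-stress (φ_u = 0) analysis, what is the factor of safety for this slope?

FS = 2.05

Taking moments about the centre O, the resisting moment is provided by the undrained shear strength acting along the arc:
Arc length L_a = R·θ = 19.4·(92.6°·π/180) = 19.4·1.6162 = 31.35 m
M_R = c_u·L_a·R = 79·31.35·19.4 = 48052.8 kN·m/m
M_D = W·d = 3470·6.77 = 23491.9 kN·m/m
FS = M_R / M_D = 48052.8 / 23491.9 = 2.046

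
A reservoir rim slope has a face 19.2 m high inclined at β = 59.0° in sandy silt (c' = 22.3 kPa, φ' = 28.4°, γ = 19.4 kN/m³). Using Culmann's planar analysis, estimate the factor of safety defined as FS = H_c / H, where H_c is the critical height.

FS = 1.30

H_c = (4c'/γ) · sinβ cosφ' / [1 − cos(β − φ')]
    = (4·22.3/19.4) · sin59.0°·cos28.4° / [1 − cos30.6°]
    = 4.598 · 0.7540 / 0.1393 = 24.90 m
FS = H_c / H = 24.90 / 19.2 = 1.297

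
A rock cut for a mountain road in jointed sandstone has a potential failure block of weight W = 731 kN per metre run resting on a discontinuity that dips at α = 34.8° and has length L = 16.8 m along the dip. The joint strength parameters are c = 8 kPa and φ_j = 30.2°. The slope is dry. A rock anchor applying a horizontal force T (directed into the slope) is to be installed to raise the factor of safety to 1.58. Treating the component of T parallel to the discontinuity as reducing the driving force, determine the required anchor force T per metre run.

T = 108 kN/m

Resolving forces along and normal to the sliding plane, with the horizontal anchor force T adding T·sinα to the effective normal force and T·cosα acting up the plane against the driving force:
FS = [cL + (W cosα + T sinα) tanφ_j] / [W sinα − T cosα]
Without the anchor: N' = 600.3 kN/m, driving T_d = 417.2 kN/m, resisting R = 8·16.8 + 600.3·tan30.2° = 483.8 kN/m, FS = 1.16.
Setting FS = 1.58 and solving for T:
1.58·(417.2 − T cos34.8°) = 483.8 + T sin34.8°·tan30.2°
T·(sin34.8°·tan30.2° + 1.58·cos34.8°) = 1.58·417.2 − 483.8
T·(0.5707·0.5820 + 1.58·0.8211) = 659.2 − 483.8 = 175.4
T·1.6296 = 175.4
T = 107.6 kN/m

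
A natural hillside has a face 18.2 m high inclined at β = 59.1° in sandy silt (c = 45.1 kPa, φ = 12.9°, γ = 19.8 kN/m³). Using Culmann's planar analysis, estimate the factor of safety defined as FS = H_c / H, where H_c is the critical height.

H_c = (4c/γ) · sinβ cosφ / [1 − cos(β − φ)]
    = (4·45.1/19.8) · sin59.1°·cos12.9° / [1 − cos46.2°]
    = 9.111 · 0.8364 / 0.3079 = 24.75 m
FS = H_c / H = 24.75 / 18.2 = 1.360

FS = 1.36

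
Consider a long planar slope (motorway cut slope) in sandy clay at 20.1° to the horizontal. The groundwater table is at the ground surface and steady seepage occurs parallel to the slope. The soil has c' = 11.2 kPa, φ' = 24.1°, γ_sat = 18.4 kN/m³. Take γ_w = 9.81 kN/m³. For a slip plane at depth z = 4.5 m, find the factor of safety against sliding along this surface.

FS = 0.99

With seepage parallel to the slope and the water table at the surface, the effective normal stress on the slip plane uses the buoyant unit weight γ' = γ_sat − γ_w while the driving shear stress uses γ_sat:
FS = [c' + γ' z cos²β tanφ'] / [γ_sat z sinβ cosβ]
γ' = 18.4 − 9.81 = 8.59 kN/m³
Numerator = 11.2 + 8.59·4.5·cos²20.1°·tan24.1° = 11.2 + 8.59·4.5·0.8819·0.4473 = 26.449 kPa
Denominator = 18.4·4.5·sin20.1°·cos20.1° = 18.4·4.5·0.3437·0.9391 = 26.722 kPa
FS = 26.449 / 26.722 = 0.990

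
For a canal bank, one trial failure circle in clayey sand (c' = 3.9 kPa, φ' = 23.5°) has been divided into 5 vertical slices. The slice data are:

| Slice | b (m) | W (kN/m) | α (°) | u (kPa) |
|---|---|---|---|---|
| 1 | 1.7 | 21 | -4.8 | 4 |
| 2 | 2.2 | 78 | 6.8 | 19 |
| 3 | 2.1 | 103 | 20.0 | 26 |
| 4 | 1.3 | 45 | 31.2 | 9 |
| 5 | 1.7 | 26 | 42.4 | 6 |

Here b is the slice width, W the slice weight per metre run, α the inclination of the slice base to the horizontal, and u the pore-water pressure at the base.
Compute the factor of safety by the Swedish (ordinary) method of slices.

FS = 1.08

Ordinary method of slices: FS = Σ[c'·Δl_i + (W_i cosα_i − u_i·Δl_i)·tanφ'] / Σ W_i sinα_i, with Δl_i = b_i / cosα_i.
Slice 1: Δl = 1.7/cos(-4.8°) = 1.706 m; N'_1 = 21·cos(-4.8°) − 4·1.706 = 14.1; c'Δl = 6.65; W sinα = -1.8
Slice 2: Δl = 2.2/cos6.8° = 2.216 m; N'_2 = 78·cos6.8° − 19·2.216 = 35.4; c'Δl = 8.64; W sinα = 9.2
Slice 3: Δl = 2.1/cos20.0° = 2.235 m; N'_3 = 103·cos20.0° − 26·2.235 = 38.7; c'Δl = 8.72; W sinα = 35.2
Slice 4: Δl = 1.3/cos31.2° = 1.520 m; N'_4 = 45·cos31.2° − 9·1.520 = 24.8; c'Δl = 5.93; W sinα = 23.3
Slice 5: Δl = 1.7/cos42.4° = 2.302 m; N'_5 = 26·cos42.4° − 6·2.302 = 5.4; c'Δl = 8.98; W sinα = 17.5
Σc'Δl = 38.9 kN/m; ΣN' = 118.3 kN/m; ΣW sinα = 83.5 kN/m
Resisting = 38.9 + 118.3·tan23.5° = 38.9 + 51.5 = 90.4 kN/m
FS = 90.4 / 83.5 = 1.082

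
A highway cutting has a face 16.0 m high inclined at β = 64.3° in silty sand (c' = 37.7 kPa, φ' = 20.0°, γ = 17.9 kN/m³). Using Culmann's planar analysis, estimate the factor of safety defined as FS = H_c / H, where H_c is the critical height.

H_c = (4c'/γ) · sinβ cosφ' / [1 − cos(β − φ')]
    = (4·37.7/17.9) · sin64.3°·cos20.0° / [1 − cos44.3°]
    = 8.425 · 0.8467 / 0.2843 = 25.09 m
FS = H_c / H = 25.09 / 16.0 = 1.568

FS = 1.57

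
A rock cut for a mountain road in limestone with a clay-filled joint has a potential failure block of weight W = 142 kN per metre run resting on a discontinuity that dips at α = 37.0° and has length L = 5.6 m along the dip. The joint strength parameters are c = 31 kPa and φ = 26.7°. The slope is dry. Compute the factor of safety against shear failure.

FS = 2.70

Resolving the block weight along and normal to the plane and applying the Mohr–Coulomb strength on the joint:
N' = W cosα = 142·cos37.0° = 113.4 kN/m
Driving force T = W sinα = 142·sin37.0° = 85.5 kN/m
Resisting force R = c·L + N'·tanφ = 31·5.6 + 113.4·tan26.7° = 173.6 + 57.0 = 230.6 kN/m
FS = R / T = 230.6 / 85.5 = 2.699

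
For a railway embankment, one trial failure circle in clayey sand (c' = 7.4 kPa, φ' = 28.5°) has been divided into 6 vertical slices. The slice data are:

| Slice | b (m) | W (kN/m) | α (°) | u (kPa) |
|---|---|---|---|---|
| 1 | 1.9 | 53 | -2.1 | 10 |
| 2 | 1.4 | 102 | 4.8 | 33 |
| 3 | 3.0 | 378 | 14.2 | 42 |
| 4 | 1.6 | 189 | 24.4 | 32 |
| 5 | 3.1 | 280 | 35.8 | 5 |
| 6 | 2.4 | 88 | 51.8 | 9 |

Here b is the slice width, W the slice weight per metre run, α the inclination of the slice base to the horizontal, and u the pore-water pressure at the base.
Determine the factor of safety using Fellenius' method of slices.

Ordinary method of slices: FS = Σ[c'·Δl_i + (W_i cosα_i − u_i·Δl_i)·tanφ'] / Σ W_i sinα_i, with Δl_i = b_i / cosα_i.
Slice 1: Δl = 1.9/cos(-2.1°) = 1.901 m; N'_1 = 53·cos(-2.1°) − 10·1.901 = 34.0; c'Δl = 14.07; W sinα = -1.9
Slice 2: Δl = 1.4/cos4.8° = 1.405 m; N'_2 = 102·cos4.8° − 33·1.405 = 55.3; c'Δl = 10.40; W sinα = 8.5
Slice 3: Δl = 3.0/cos14.2° = 3.095 m; N'_3 = 378·cos14.2° − 42·3.095 = 236.5; c'Δl = 22.90; W sinα = 92.7
Slice 4: Δl = 1.6/cos24.4° = 1.757 m; N'_4 = 189·cos24.4° − 32·1.757 = 115.9; c'Δl = 13.00; W sinα = 78.1
Slice 5: Δl = 3.1/cos35.8° = 3.822 m; N'_5 = 280·cos35.8° − 5·3.822 = 208.0; c'Δl = 28.28; W sinα = 163.8
Slice 6: Δl = 2.4/cos51.8° = 3.881 m; N'_6 = 88·cos51.8° − 9·3.881 = 19.5; c'Δl = 28.72; W sinα = 69.2
Σc'Δl = 117.4 kN/m; ΣN' = 669.1 kN/m; ΣW sinα = 410.3 kN/m
Resisting = 117.4 + 669.1·tan28.5° = 117.4 + 363.3 = 480.7 kN/m
FS = 480.7 / 410.3 = 1.171

FS = 1.17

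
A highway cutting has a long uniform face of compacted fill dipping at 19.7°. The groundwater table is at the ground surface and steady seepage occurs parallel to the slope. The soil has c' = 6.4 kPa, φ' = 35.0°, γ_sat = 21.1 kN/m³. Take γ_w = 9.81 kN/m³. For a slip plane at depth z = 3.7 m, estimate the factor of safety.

FS = 1.30

With seepage parallel to the slope and the water table at the surface, the effective normal stress on the slip plane uses the buoyant unit weight γ' = γ_sat − γ_w while the driving shear stress uses γ_sat:
FS = [c' + γ' z cos²β tanφ'] / [γ_sat z sinβ cosβ]
γ' = 21.1 − 9.81 = 11.29 kN/m³
Numerator = 6.4 + 11.29·3.7·cos²19.7°·tan35.0° = 6.4 + 11.29·3.7·0.8864·0.7002 = 32.326 kPa
Denominator = 21.1·3.7·sin19.7°·cos19.7° = 21.1·3.7·0.3371·0.9415 = 24.777 kPa
FS = 32.326 / 24.777 = 1.305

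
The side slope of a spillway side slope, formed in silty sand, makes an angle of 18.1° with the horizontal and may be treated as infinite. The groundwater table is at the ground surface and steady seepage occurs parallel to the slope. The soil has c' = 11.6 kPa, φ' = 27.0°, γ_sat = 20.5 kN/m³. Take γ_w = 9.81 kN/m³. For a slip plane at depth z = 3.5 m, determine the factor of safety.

FS = 1.36

With seepage parallel to the slope and the water table at the surface, the effective normal stress on the slip plane uses the buoyant unit weight γ' = γ_sat − γ_w while the driving shear stress uses γ_sat:
FS = [c' + γ' z cos²β tanφ'] / [γ_sat z sinβ cosβ]
γ' = 20.5 − 9.81 = 10.69 kN/m³
Numerator = 11.6 + 10.69·3.5·cos²18.1°·tan27.0° = 11.6 + 10.69·3.5·0.9035·0.5095 = 28.824 kPa
Denominator = 20.5·3.5·sin18.1°·cos18.1° = 20.5·3.5·0.3107·0.9505 = 21.188 kPa
FS = 28.824 / 21.188 = 1.360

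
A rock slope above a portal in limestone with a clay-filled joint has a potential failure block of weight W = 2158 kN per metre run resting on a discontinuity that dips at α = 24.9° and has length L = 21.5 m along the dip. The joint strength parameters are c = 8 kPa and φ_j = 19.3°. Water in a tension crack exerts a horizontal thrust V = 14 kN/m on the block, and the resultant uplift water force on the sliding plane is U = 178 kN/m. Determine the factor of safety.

Resolving the block weight along and normal to the plane and applying the Mohr–Coulomb strength on the joint:
N' = W cosα − U − V sinα = 2158·cos24.9° − 178 − 14·sin24.9° = 1773.5 kN/m
Driving force T = W sinα + V cosα = 2158·sin24.9° + 14·cos24.9° = 921.3 kN/m
Resisting force R = c·L + N'·tanφ_j = 8·21.5 + 1773.5·tan19.3° = 172.0 + 621.1 = 793.1 kN/m
FS = R / T = 793.1 / 921.3 = 0.861

FS = 0.86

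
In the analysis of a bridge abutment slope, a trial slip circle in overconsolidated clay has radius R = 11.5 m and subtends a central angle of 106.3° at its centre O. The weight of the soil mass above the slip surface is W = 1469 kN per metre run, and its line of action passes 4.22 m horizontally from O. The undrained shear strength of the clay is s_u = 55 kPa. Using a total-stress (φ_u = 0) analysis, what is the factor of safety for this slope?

FS = 2.18

Taking moments about the centre O, the resisting moment is provided by the undrained shear strength acting along the arc:
Arc length L_a = R·θ = 11.5·(106.3°·π/180) = 11.5·1.8553 = 21.34 m
M_R = s_u·L_a·R = 55·21.34·11.5 = 13494.9 kN·m/m
M_D = W·d = 1469·4.22 = 6199.2 kN·m/m
FS = M_R / M_D = 13494.9 / 6199.2 = 2.177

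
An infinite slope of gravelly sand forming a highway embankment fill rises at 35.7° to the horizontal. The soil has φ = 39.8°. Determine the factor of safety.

FS = 1.16

For a dry cohesionless infinite slope the factor of safety is FS = tanφ / tanβ.
FS = tan39.8° / tan35.7° = 0.8332 / 0.7186 = 1.159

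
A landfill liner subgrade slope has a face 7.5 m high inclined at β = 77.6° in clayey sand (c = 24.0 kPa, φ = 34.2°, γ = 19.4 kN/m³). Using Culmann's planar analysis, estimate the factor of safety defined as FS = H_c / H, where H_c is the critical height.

FS = 1.95

H_c = (4c/γ) · sinβ cosφ / [1 − cos(β − φ)]
    = (4·24.0/19.4) · sin77.6°·cos34.2° / [1 − cos43.4°]
    = 4.948 · 0.8078 / 0.2734 = 14.62 m
FS = H_c / H = 14.62 / 7.5 = 1.949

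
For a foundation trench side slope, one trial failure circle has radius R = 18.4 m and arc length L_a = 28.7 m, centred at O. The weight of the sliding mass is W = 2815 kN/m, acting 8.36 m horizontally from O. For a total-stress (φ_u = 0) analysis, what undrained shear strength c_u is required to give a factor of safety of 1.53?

FS = c_u·L_a·R / (W·d), so c_u = FS·W·d / (L_a·R).
c_u = 1.53·2815·8.36 / (28.70·18.4) = 36006.1 / 528.08 = 68.18 kPa

c_u = 68.2 kPa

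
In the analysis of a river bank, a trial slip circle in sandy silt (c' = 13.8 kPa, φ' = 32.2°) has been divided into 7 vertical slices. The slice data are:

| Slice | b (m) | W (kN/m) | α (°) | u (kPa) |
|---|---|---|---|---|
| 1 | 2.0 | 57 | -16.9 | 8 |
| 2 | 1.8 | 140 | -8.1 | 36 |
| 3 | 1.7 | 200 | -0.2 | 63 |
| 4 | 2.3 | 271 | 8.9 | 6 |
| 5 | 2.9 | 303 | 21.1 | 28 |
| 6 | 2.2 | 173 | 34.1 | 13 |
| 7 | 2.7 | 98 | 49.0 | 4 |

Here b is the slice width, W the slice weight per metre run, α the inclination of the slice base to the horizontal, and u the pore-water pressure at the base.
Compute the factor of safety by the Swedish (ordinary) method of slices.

Ordinary method of slices: FS = Σ[c'·Δl_i + (W_i cosα_i − u_i·Δl_i)·tanφ'] / Σ W_i sinα_i, with Δl_i = b_i / cosα_i.
Slice 1: Δl = 2.0/cos(-16.9°) = 2.090 m; N'_1 = 57·cos(-16.9°) − 8·2.090 = 37.8; c'Δl = 28.85; W sinα = -16.6
Slice 2: Δl = 1.8/cos(-8.1°) = 1.818 m; N'_2 = 140·cos(-8.1°) − 36·1.818 = 73.2; c'Δl = 25.09; W sinα = -19.7
Slice 3: Δl = 1.7/cos(-0.2°) = 1.700 m; N'_3 = 200·cos(-0.2°) − 63·1.700 = 92.9; c'Δl = 23.46; W sinα = -0.7
Slice 4: Δl = 2.3/cos8.9° = 2.328 m; N'_4 = 271·cos8.9° − 6·2.328 = 253.8; c'Δl = 32.13; W sinα = 41.9
Slice 5: Δl = 2.9/cos21.1° = 3.108 m; N'_5 = 303·cos21.1° − 28·3.108 = 195.6; c'Δl = 42.90; W sinα = 109.1
Slice 6: Δl = 2.2/cos34.1° = 2.657 m; N'_6 = 173·cos34.1° − 13·2.657 = 108.7; c'Δl = 36.66; W sinα = 97.0
Slice 7: Δl = 2.7/cos49.0° = 4.115 m; N'_7 = 98·cos49.0° − 4·4.115 = 47.8; c'Δl = 56.79; W sinα = 74.0
Σc'Δl = 245.9 kN/m; ΣN' = 809.8 kN/m; ΣW sinα = 285.0 kN/m
Resisting = 245.9 + 809.8·tan32.2° = 245.9 + 510.0 = 755.9 kN/m
FS = 755.9 / 285.0 = 2.652

FS = 2.65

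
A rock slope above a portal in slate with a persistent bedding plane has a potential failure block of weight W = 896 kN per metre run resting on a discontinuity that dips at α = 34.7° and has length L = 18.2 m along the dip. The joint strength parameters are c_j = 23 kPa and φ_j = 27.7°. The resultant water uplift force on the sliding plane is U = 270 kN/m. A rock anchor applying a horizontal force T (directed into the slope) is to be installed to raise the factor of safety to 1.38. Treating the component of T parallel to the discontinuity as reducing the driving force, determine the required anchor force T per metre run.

T = 28 kN/m

Resolving forces along and normal to the sliding plane, with the horizontal anchor force T adding T·sinα to the effective normal force and T·cosα acting up the plane against the driving force:
FS = [c_jL + (W cosα − U + T sinα) tanφ_j] / [W sinα − T cosα]
Without the anchor: N' = 466.6 kN/m, driving T_d = 510.1 kN/m, resisting R = 23·18.2 + 466.6·tan27.7° = 663.6 kN/m, FS = 1.30.
Setting FS = 1.38 and solving for T:
1.38·(510.1 − T cos34.7°) = 663.6 + T sin34.7°·tan27.7°
T·(sin34.7°·tan27.7° + 1.38·cos34.7°) = 1.38·510.1 − 663.6
T·(0.5693·0.5250 + 1.38·0.8221) = 703.9 − 663.6 = 40.3
T·1.4334 = 40.3
T = 28.1 kN/m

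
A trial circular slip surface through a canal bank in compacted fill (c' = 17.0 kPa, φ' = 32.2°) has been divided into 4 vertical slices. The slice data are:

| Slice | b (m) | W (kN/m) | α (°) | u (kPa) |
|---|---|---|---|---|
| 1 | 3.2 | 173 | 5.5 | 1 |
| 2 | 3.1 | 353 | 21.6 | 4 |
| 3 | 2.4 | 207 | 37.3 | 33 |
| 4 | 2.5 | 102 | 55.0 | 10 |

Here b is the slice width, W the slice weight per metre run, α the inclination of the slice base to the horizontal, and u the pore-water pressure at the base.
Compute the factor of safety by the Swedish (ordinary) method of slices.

Ordinary method of slices: FS = Σ[c'·Δl_i + (W_i cosα_i − u_i·Δl_i)·tanφ'] / Σ W_i sinα_i, with Δl_i = b_i / cosα_i.
Slice 1: Δl = 3.2/cos5.5° = 3.215 m; N'_1 = 173·cos5.5° − 1·3.215 = 169.0; c'Δl = 54.65; W sinα = 16.6
Slice 2: Δl = 3.1/cos21.6° = 3.334 m; N'_2 = 353·cos21.6° − 4·3.334 = 314.9; c'Δl = 56.68; W sinα = 129.9
Slice 3: Δl = 2.4/cos37.3° = 3.017 m; N'_3 = 207·cos37.3° − 33·3.017 = 65.1; c'Δl = 51.29; W sinα = 125.4
Slice 4: Δl = 2.5/cos55.0° = 4.359 m; N'_4 = 102·cos55.0° − 10·4.359 = 14.9; c'Δl = 74.10; W sinα = 83.6
Σc'Δl = 236.7 kN/m; ΣN' = 563.9 kN/m; ΣW sinα = 355.5 kN/m
Resisting = 236.7 + 563.9·tan32.2° = 236.7 + 355.1 = 591.8 kN/m
FS = 591.8 / 355.5 = 1.665

FS = 1.66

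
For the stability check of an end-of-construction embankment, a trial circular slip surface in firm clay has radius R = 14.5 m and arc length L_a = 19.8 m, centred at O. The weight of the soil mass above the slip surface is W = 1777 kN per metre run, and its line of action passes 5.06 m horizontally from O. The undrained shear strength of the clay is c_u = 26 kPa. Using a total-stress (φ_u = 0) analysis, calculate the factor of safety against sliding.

FS = 0.83

Taking moments about the centre O, the resisting moment is provided by the undrained shear strength acting along the arc:
M_R = c_u·L_a·R = 26·19.80·14.5 = 7464.6 kN·m/m
M_D = W·d = 1777·5.06 = 8991.6 kN·m/m
FS = M_R / M_D = 7464.6 / 8991.6 = 0.830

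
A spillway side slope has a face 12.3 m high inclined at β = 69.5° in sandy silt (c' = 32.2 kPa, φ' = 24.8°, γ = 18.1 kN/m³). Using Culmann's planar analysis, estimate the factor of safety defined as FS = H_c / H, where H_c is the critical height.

H_c = (4c'/γ) · sinβ cosφ' / [1 − cos(β − φ')]
    = (4·32.2/18.1) · sin69.5°·cos24.8° / [1 − cos44.7°]
    = 7.116 · 0.8503 / 0.2892 = 20.92 m
FS = H_c / H = 20.92 / 12.3 = 1.701

FS = 1.70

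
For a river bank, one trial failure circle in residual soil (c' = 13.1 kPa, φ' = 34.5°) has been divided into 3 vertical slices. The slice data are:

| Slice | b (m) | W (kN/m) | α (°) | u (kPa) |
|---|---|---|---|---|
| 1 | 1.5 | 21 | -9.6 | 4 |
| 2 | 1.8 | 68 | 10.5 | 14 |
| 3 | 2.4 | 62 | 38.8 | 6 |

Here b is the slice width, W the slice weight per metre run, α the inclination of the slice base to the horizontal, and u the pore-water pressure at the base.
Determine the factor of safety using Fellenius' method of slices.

FS = 3.00

Ordinary method of slices: FS = Σ[c'·Δl_i + (W_i cosα_i − u_i·Δl_i)·tanφ'] / Σ W_i sinα_i, with Δl_i = b_i / cosα_i.
Slice 1: Δl = 1.5/cos(-9.6°) = 1.521 m; N'_1 = 21·cos(-9.6°) − 4·1.521 = 14.6; c'Δl = 19.93; W sinα = -3.5
Slice 2: Δl = 1.8/cos10.5° = 1.831 m; N'_2 = 68·cos10.5° − 14·1.831 = 41.2; c'Δl = 23.98; W sinα = 12.4
Slice 3: Δl = 2.4/cos38.8° = 3.080 m; N'_3 = 62·cos38.8° − 6·3.080 = 29.8; c'Δl = 40.34; W sinα = 38.8
Σc'Δl = 84.3 kN/m; ΣN' = 85.7 kN/m; ΣW sinα = 47.7 kN/m
Resisting = 84.3 + 85.7·tan34.5° = 84.3 + 58.9 = 143.1 kN/m
FS = 143.1 / 47.7 = 2.999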